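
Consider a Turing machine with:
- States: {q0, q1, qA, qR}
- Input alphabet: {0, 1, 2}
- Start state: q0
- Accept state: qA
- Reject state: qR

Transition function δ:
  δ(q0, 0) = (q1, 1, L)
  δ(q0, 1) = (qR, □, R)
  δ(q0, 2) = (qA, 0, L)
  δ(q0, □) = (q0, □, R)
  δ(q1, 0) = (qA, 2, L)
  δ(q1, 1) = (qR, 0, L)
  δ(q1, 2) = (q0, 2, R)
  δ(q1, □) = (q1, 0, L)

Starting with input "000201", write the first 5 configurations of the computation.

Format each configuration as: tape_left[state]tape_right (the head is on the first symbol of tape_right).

Transitions applied:
Step 1: δ(q0, 0) = (q1, 1, L)
Step 2: δ(q1, □) = (q1, 0, L)
Step 3: δ(q1, □) = (q1, 0, L)
Step 4: δ(q1, □) = (q1, 0, L)

The first 5 configurations are:
[q0]000201 ⊢ [q1]□100201 ⊢ [q1]□0100201 ⊢ [q1]□00100201 ⊢ [q1]□000100201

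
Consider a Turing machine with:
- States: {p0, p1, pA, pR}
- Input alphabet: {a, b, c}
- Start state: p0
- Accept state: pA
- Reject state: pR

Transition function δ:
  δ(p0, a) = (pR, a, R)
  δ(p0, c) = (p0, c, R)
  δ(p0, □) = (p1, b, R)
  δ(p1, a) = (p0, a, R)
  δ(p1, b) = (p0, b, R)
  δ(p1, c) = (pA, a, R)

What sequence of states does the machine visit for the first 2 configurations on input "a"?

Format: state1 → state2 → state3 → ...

Execution trace:
Initial: [p0]a
Step 1: δ(p0, a) = (pR, a, R) → a[pR]□

The machine reaches the reject state pR and halts.

State sequence: p0 → pR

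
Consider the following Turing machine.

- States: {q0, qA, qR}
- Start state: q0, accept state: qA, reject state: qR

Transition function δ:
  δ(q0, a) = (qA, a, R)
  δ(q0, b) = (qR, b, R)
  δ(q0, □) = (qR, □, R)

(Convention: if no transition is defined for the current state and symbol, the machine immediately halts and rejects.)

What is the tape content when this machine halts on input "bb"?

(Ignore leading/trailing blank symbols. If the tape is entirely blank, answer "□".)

Execution trace:
Initial: [q0]bb
Step 1: δ(q0, b) = (qR, b, R) → b[qR]b

The machine reaches the reject state qR and halts.

Final tape (ignoring leading/trailing blanks): bb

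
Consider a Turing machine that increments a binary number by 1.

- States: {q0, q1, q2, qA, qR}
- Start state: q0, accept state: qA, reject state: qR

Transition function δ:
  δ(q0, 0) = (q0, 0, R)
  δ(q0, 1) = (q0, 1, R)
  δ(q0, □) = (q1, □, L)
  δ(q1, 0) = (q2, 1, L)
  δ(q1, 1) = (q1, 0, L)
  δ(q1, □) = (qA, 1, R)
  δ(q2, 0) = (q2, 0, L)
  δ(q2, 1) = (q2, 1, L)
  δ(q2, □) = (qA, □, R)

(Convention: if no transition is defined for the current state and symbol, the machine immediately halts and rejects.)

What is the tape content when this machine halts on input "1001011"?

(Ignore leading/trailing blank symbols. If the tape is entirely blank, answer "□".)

Execution trace:
Initial: [q0]1001011
Step 1: δ(q0, 1) = (q0, 1, R) → 1[q0]001011
Step 2: δ(q0, 0) = (q0, 0, R) → 10[q0]01011
Step 3: δ(q0, 0) = (q0, 0, R) → 100[q0]1011
Step 4: δ(q0, 1) = (q0, 1, R) → 1001[q0]011
Step 5: δ(q0, 0) = (q0, 0, R) → 10010[q0]11
Step 6: δ(q0, 1) = (q0, 1, R) → 100101[q0]1
Step 7: δ(q0, 1) = (q0, 1, R) → 1001011[q0]□
Step 8: δ(q0, □) = (q1, □, L) → 100101[q1]1□
Step 9: δ(q1, 1) = (q1, 0, L) → 10010[q1]10□
Step 10: δ(q1, 1) = (q1, 0, L) → 1001[q1]000□
Step 11: δ(q1, 0) = (q2, 1, L) → 100[q2]1100□
Step 12: δ(q2, 1) = (q2, 1, L) → 10[q2]01100□
Step 13: δ(q2, 0) = (q2, 0, L) → 1[q2]001100□
Step 14: δ(q2, 0) = (q2, 0, L) → [q2]1001100□
Step 15: δ(q2, 1) = (q2, 1, L) → [q2]□1001100□
Step 16: δ(q2, □) = (qA, □, R) → □[qA]1001100□

The machine reaches the accept state qA and halts.

Final tape (ignoring leading/trailing blanks): 1001100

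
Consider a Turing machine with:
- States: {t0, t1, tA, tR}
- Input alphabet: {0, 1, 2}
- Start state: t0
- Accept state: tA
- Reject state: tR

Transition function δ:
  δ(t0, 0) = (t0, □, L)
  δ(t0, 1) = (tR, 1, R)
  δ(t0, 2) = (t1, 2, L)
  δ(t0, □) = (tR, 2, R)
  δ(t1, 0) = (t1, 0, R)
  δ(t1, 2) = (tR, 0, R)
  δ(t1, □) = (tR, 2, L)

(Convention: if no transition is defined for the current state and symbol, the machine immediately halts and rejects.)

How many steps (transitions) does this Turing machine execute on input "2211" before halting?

Execution trace:
Initial: [t0]2211
Step 1: δ(t0, 2) = (t1, 2, L) → [t1]□2211
Step 2: δ(t1, □) = (tR, 2, L) → [tR]□22211

The machine reaches the reject state tR and halts.

The machine executed 2 steps before halting.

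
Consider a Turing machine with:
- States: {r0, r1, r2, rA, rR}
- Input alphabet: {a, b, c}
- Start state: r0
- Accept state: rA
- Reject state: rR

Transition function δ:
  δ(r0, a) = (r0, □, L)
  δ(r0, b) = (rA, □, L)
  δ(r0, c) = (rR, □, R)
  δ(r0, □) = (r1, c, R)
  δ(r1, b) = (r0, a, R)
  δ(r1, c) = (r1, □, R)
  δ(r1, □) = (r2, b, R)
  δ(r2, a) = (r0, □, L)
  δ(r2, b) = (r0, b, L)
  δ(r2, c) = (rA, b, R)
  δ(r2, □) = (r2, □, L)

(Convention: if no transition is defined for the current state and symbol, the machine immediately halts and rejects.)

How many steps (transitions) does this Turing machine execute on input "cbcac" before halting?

Execution trace:
Initial: [r0]cbcac
Step 1: δ(r0, c) = (rR, □, R) → □[rR]bcac

The machine reaches the reject state rR and halts.

The machine executed 1 step before halting.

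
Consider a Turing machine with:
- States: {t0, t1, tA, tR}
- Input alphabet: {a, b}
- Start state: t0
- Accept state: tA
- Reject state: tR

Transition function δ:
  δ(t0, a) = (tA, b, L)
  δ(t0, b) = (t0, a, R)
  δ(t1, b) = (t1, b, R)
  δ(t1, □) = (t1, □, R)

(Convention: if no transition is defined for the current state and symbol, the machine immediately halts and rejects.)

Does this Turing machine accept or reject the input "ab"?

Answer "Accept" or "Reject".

Execution trace:
Initial: [t0]ab
Step 1: δ(t0, a) = (tA, b, L) → [tA]□bb

The machine reaches the accept state tA and halts.

Answer: Accept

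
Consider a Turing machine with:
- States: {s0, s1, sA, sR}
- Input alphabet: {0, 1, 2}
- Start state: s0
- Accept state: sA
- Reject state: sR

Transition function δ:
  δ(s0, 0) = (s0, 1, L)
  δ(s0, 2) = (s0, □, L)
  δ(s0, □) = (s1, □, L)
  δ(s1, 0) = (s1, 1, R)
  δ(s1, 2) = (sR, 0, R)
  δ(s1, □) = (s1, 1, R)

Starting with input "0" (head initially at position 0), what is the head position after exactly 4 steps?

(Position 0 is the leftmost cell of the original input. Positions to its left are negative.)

Execution trace (head position shown):
Step 0: [s0]0  (head at position 0)
Step 1: move left → [s0]□1  (head at position -1)
Step 2: move left → [s1]□□1  (head at position -2)
Step 3: move right → 1[s1]□1  (head at position -1)
Step 4: move right → 11[s1]1  (head at position 0)

After 4 steps, the head is at position 0.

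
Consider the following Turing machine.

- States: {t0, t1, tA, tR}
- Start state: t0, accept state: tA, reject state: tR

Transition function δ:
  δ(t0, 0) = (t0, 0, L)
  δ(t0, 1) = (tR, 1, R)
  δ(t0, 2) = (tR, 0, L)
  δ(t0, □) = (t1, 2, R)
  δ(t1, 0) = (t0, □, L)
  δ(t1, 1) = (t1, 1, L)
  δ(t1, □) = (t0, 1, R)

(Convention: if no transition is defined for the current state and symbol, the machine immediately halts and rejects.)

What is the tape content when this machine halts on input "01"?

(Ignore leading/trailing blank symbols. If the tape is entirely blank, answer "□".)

Execution trace:
Initial: [t0]01
Step 1: δ(t0, 0) = (t0, 0, L) → [t0]□01
Step 2: δ(t0, □) = (t1, 2, R) → 2[t1]01
Step 3: δ(t1, 0) = (t0, □, L) → [t0]2□1
Step 4: δ(t0, 2) = (tR, 0, L) → [tR]□0□1

The machine reaches the reject state tR and halts.

Final tape (ignoring leading/trailing blanks): 0□1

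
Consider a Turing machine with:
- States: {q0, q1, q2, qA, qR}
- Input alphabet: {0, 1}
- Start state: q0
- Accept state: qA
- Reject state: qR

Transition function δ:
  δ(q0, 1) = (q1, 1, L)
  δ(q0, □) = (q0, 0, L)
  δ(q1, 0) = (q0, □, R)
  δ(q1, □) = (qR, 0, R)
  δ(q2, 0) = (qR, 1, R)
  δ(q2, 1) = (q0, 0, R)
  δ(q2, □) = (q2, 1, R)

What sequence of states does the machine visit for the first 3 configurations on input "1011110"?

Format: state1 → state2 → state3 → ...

Execution trace:
Initial: [q0]1011110
Step 1: δ(q0, 1) = (q1, 1, L) → [q1]□1011110
Step 2: δ(q1, □) = (qR, 0, R) → 0[qR]1011110

The machine reaches the reject state qR and halts.

State sequence: q0 → q1 → qR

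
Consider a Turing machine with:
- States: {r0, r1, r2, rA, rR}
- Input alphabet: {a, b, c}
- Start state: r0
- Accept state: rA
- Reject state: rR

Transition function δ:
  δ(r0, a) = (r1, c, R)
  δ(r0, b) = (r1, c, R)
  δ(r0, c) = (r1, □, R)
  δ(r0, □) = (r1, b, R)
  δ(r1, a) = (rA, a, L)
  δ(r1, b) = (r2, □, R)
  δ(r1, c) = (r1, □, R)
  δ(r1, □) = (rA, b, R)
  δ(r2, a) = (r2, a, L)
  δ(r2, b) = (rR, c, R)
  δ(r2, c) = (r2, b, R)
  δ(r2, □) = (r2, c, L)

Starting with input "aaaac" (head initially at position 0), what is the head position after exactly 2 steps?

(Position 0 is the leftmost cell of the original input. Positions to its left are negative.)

Execution trace (head position shown):
Step 0: [r0]aaaac  (head at position 0)
Step 1: move right → c[r1]aaac  (head at position 1)
Step 2: move left → [rA]caaac  (head at position 0)

After 2 steps, the head is at position 0.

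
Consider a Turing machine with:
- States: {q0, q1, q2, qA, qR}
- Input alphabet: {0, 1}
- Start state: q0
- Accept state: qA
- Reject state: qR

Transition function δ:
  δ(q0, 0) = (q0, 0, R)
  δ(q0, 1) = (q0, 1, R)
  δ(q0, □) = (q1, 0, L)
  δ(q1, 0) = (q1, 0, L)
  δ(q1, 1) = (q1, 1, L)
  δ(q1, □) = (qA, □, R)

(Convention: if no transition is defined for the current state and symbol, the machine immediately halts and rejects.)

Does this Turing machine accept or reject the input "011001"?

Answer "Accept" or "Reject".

Execution trace:
Initial: [q0]011001
Step 1: δ(q0, 0) = (q0, 0, R) → 0[q0]11001
Step 2: δ(q0, 1) = (q0, 1, R) → 01[q0]1001
Step 3: δ(q0, 1) = (q0, 1, R) → 011[q0]001
Step 4: δ(q0, 0) = (q0, 0, R) → 0110[q0]01
Step 5: δ(q0, 0) = (q0, 0, R) → 01100[q0]1
Step 6: δ(q0, 1) = (q0, 1, R) → 011001[q0]□
Step 7: δ(q0, □) = (q1, 0, L) → 01100[q1]10
Step 8: δ(q1, 1) = (q1, 1, L) → 0110[q1]010
Step 9: δ(q1, 0) = (q1, 0, L) → 011[q1]0010
Step 10: δ(q1, 0) = (q1, 0, L) → 01[q1]10010
Step 11: δ(q1, 1) = (q1, 1, L) → 0[q1]110010
Step 12: δ(q1, 1) = (q1, 1, L) → [q1]0110010
Step 13: δ(q1, 0) = (q1, 0, L) → [q1]□0110010
Step 14: δ(q1, □) = (qA, □, R) → □[qA]0110010

The machine reaches the accept state qA and halts.

Answer: Accept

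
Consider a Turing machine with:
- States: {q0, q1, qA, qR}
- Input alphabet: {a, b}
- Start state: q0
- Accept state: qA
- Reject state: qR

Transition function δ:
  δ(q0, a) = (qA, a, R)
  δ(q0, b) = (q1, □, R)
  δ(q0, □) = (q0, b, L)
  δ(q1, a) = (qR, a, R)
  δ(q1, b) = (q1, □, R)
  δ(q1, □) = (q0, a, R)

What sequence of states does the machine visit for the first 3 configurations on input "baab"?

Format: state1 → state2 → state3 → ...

Execution trace:
Initial: [q0]baab
Step 1: δ(q0, b) = (q1, □, R) → □[q1]aab
Step 2: δ(q1, a) = (qR, a, R) → □a[qR]ab

The machine reaches the reject state qR and halts.

State sequence: q0 → q1 → qR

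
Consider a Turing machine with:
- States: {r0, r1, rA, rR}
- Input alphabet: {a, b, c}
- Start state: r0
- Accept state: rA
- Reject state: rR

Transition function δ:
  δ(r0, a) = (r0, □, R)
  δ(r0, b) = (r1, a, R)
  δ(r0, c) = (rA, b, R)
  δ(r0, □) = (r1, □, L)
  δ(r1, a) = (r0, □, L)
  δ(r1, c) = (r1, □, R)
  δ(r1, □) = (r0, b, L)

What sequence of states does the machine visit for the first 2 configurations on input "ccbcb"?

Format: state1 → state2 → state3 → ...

Execution trace:
Initial: [r0]ccbcb
Step 1: δ(r0, c) = (rA, b, R) → b[rA]cbcb

The machine reaches the accept state rA and halts.

State sequence: r0 → rA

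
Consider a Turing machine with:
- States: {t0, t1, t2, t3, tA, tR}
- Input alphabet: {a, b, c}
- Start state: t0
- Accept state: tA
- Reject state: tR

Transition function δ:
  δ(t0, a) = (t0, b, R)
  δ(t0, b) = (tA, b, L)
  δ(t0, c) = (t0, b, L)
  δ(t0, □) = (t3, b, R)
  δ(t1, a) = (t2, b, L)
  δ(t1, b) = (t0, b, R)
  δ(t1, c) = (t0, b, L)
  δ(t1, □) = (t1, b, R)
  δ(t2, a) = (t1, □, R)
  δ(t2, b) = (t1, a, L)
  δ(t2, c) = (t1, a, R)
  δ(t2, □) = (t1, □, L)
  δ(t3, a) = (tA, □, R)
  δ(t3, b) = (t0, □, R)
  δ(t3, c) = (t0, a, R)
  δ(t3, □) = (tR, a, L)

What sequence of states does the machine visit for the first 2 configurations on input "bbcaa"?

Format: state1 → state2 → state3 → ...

Execution trace:
Initial: [t0]bbcaa
Step 1: δ(t0, b) = (tA, b, L) → [tA]□bbcaa

The machine reaches the accept state tA and halts.

State sequence: t0 → tA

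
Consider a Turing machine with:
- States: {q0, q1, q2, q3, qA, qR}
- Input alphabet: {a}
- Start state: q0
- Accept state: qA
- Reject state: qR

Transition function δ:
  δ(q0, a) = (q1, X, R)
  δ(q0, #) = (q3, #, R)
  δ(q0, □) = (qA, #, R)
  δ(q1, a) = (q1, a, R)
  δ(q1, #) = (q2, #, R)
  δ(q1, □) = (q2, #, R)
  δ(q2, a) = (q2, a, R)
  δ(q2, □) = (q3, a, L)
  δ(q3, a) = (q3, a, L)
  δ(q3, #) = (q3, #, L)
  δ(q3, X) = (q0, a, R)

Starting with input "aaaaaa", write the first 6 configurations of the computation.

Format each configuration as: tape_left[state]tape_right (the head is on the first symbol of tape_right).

Transitions applied:
Step 1: δ(q0, a) = (q1, X, R)
Step 2: δ(q1, a) = (q1, a, R)
Step 3: δ(q1, a) = (q1, a, R)
Step 4: δ(q1, a) = (q1, a, R)
Step 5: δ(q1, a) = (q1, a, R)

The first 6 configurations are:
[q0]aaaaaa ⊢ X[q1]aaaaa ⊢ Xa[q1]aaaa ⊢ Xaa[q1]aaa ⊢ Xaaa[q1]aa ⊢ Xaaaa[q1]a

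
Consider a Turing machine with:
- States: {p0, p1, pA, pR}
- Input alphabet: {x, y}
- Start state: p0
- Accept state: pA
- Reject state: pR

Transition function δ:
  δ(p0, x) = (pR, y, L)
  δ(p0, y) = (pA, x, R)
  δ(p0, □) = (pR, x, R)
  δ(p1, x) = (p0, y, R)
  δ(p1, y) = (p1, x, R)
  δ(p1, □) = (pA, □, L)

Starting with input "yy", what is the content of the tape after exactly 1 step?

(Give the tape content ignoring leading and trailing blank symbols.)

Execution trace:
Initial: [p0]yy
Step 1: δ(p0, y) = (pA, x, R) → x[pA]y

The machine reaches the accept state pA and halts.

After 1 step, the tape (ignoring leading/trailing blanks) is: xy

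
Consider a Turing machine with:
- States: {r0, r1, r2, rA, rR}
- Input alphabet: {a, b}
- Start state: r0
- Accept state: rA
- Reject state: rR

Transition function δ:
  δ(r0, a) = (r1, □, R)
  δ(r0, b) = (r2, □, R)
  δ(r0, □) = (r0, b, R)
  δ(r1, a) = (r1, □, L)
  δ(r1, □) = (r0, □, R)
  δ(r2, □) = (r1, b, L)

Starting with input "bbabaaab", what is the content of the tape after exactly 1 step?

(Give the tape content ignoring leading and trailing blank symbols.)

Execution trace:
Initial: [r0]bbabaaab
Step 1: δ(r0, b) = (r2, □, R) → □[r2]babaaab

No transition is defined for δ(r2, b). By convention the machine halts and rejects.

After 1 step, the tape (ignoring leading/trailing blanks) is: babaaab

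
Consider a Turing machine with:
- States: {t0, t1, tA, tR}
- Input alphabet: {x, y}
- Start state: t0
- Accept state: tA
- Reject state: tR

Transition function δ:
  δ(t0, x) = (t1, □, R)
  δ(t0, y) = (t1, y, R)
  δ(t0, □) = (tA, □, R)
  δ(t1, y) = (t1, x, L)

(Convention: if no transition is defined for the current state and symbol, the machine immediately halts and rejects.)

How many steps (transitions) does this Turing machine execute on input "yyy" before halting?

Execution trace:
Initial: [t0]yyy
Step 1: δ(t0, y) = (t1, y, R) → y[t1]yy
Step 2: δ(t1, y) = (t1, x, L) → [t1]yxy
Step 3: δ(t1, y) = (t1, x, L) → [t1]□xxy

No transition is defined for δ(t1, □). By convention the machine halts and rejects.

The machine executed 3 steps before halting.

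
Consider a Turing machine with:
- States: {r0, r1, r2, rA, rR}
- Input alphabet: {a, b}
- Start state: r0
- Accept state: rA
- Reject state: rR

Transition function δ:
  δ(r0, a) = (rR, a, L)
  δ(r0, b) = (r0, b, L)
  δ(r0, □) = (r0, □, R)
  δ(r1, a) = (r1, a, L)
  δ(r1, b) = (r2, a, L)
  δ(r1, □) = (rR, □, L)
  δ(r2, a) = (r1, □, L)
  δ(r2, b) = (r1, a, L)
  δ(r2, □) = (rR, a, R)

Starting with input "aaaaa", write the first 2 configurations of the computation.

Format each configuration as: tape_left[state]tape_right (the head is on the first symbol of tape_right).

Transitions applied:
Step 1: δ(r0, a) = (rR, a, L)

The first 2 configurations are:
[r0]aaaaa ⊢ [rR]□aaaaa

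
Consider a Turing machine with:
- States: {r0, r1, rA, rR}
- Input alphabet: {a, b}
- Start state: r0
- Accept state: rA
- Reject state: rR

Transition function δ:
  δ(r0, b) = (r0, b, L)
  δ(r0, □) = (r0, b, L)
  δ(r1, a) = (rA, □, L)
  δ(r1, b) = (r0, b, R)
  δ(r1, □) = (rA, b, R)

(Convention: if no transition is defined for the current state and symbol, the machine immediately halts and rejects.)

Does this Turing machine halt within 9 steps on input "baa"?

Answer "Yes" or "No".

Execution trace:
Initial: [r0]baa
Step 1: δ(r0, b) = (r0, b, L) → [r0]□baa
Step 2: δ(r0, □) = (r0, b, L) → [r0]□bbaa
Step 3: δ(r0, □) = (r0, b, L) → [r0]□bbbaa
Step 4: δ(r0, □) = (r0, b, L) → [r0]□bbbbaa
Step 5: δ(r0, □) = (r0, b, L) → [r0]□bbbbbaa
Step 6: δ(r0, □) = (r0, b, L) → [r0]□bbbbbbaa
Step 7: δ(r0, □) = (r0, b, L) → [r0]□bbbbbbbaa
Step 8: δ(r0, □) = (r0, b, L) → [r0]□bbbbbbbbaa
Step 9: δ(r0, □) = (r0, b, L) → [r0]□bbbbbbbbbaa

The machine has not reached a halting state after 9 steps.
The machine did not halt within the 9-step bound.

Answer: No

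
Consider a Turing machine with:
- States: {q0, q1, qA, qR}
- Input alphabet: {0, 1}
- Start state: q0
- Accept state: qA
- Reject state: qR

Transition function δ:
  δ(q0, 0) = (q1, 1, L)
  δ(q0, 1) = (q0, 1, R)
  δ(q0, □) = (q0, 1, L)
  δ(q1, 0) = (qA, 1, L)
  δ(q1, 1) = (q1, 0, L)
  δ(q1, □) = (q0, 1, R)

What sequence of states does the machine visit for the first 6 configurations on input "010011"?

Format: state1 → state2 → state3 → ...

Execution trace:
Initial: [q0]010011
Step 1: δ(q0, 0) = (q1, 1, L) → [q1]□110011
Step 2: δ(q1, □) = (q0, 1, R) → 1[q0]110011
Step 3: δ(q0, 1) = (q0, 1, R) → 11[q0]10011
Step 4: δ(q0, 1) = (q0, 1, R) → 111[q0]0011
Step 5: δ(q0, 0) = (q1, 1, L) → 11[q1]11011

State sequence: q0 → q1 → q0 → q0 → q0 → q1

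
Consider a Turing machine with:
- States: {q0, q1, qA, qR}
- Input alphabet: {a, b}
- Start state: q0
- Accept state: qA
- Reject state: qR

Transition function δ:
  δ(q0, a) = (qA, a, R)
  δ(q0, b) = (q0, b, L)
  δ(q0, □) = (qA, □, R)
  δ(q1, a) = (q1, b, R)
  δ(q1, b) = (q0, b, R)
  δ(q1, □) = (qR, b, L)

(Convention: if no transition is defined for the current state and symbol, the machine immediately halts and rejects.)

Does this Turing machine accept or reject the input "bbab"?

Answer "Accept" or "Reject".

Execution trace:
Initial: [q0]bbab
Step 1: δ(q0, b) = (q0, b, L) → [q0]□bbab
Step 2: δ(q0, □) = (qA, □, R) → □[qA]bbab

The machine reaches the accept state qA and halts.

Answer: Accept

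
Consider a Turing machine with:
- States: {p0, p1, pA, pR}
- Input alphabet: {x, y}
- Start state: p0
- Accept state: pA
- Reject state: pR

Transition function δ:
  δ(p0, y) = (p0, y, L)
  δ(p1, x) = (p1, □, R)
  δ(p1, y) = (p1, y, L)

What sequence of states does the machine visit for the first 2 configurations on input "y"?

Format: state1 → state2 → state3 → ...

Execution trace:
Initial: [p0]y
Step 1: δ(p0, y) = (p0, y, L) → [p0]□y

No transition is defined for δ(p0, □). By convention the machine halts and rejects.

State sequence: p0 → p0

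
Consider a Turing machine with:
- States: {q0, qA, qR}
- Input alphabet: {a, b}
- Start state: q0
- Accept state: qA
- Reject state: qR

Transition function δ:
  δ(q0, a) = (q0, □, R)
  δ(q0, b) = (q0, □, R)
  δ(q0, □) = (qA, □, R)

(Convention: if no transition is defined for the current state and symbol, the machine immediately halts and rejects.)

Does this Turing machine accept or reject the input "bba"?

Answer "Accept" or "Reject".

Execution trace:
Initial: [q0]bba
Step 1: δ(q0, b) = (q0, □, R) → □[q0]ba
Step 2: δ(q0, b) = (q0, □, R) → □□[q0]a
Step 3: δ(q0, a) = (q0, □, R) → □□□[q0]□
Step 4: δ(q0, □) = (qA, □, R) → □□□□[qA]□

The machine reaches the accept state qA and halts.

Answer: Accept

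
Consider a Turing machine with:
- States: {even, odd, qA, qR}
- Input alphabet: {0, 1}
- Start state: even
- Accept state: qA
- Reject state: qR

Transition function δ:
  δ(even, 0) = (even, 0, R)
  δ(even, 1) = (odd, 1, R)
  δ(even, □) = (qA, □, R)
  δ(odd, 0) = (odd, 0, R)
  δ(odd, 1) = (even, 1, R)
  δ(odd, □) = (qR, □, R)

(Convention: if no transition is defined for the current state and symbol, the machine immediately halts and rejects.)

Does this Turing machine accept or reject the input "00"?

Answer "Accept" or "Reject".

Execution trace:
Initial: [even]00
Step 1: δ(even, 0) = (even, 0, R) → 0[even]0
Step 2: δ(even, 0) = (even, 0, R) → 00[even]□
Step 3: δ(even, □) = (qA, □, R) → 00□[qA]□

The machine reaches the accept state qA and halts.

Answer: Accept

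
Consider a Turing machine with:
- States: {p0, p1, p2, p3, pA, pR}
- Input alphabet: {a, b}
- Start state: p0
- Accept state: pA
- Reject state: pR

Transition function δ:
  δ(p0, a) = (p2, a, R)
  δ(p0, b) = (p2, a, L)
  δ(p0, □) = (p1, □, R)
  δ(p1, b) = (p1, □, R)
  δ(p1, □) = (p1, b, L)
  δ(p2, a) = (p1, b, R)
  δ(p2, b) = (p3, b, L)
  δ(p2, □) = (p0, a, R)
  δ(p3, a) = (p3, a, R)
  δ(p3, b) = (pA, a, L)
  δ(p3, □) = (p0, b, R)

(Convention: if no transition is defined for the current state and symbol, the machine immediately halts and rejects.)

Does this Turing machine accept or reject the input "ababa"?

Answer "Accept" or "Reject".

Execution trace:
Initial: [p0]ababa
Step 1: δ(p0, a) = (p2, a, R) → a[p2]baba
Step 2: δ(p2, b) = (p3, b, L) → [p3]ababa
Step 3: δ(p3, a) = (p3, a, R) → a[p3]baba
Step 4: δ(p3, b) = (pA, a, L) → [pA]aaaba

The machine reaches the accept state pA and halts.

Answer: Accept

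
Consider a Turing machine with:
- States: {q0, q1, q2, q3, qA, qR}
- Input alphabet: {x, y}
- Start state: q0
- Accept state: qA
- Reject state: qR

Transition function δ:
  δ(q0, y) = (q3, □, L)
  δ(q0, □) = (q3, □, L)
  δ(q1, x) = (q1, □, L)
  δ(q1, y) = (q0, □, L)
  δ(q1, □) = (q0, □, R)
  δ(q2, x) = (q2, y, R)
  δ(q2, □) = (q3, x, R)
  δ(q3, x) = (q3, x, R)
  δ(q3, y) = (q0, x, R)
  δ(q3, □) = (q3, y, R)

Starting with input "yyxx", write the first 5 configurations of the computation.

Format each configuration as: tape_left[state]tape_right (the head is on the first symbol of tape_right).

Transitions applied:
Step 1: δ(q0, y) = (q3, □, L)
Step 2: δ(q3, □) = (q3, y, R)
Step 3: δ(q3, □) = (q3, y, R)
Step 4: δ(q3, y) = (q0, x, R)

The first 5 configurations are:
[q0]yyxx ⊢ [q3]□□yxx ⊢ y[q3]□yxx ⊢ yy[q3]yxx ⊢ yyx[q0]xx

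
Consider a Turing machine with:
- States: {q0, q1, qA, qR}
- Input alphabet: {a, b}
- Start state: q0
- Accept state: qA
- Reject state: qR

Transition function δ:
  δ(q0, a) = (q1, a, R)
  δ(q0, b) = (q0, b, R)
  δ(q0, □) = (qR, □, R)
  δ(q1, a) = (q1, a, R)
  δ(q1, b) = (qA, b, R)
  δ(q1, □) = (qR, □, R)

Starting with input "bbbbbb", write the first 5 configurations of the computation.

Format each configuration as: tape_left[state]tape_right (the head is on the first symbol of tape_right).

Transitions applied:
Step 1: δ(q0, b) = (q0, b, R)
Step 2: δ(q0, b) = (q0, b, R)
Step 3: δ(q0, b) = (q0, b, R)
Step 4: δ(q0, b) = (q0, b, R)

The first 5 configurations are:
[q0]bbbbbb ⊢ b[q0]bbbbb ⊢ bb[q0]bbbb ⊢ bbb[q0]bbb ⊢ bbbb[q0]bb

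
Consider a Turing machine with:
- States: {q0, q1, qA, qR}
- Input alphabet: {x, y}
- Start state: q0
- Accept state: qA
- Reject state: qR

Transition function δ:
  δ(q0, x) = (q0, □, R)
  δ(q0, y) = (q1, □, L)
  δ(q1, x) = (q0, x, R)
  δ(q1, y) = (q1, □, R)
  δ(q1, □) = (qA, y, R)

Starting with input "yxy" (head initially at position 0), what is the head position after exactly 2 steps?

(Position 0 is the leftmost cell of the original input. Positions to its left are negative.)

Execution trace (head position shown):
Step 0: [q0]yxy  (head at position 0)
Step 1: move left → [q1]□□xy  (head at position -1)
Step 2: move right → y[qA]□xy  (head at position 0)

After 2 steps, the head is at position 0.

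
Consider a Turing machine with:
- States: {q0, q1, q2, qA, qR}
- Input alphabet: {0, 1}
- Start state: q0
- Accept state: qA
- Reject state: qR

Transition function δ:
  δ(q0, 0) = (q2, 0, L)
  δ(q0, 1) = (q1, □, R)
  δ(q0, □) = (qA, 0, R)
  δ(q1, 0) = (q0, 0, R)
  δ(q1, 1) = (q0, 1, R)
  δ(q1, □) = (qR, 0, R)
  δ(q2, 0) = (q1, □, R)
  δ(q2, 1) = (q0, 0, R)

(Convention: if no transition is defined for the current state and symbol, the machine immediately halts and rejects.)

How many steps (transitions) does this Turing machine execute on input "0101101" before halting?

Execution trace:
Initial: [q0]0101101
Step 1: δ(q0, 0) = (q2, 0, L) → [q2]□0101101

No transition is defined for δ(q2, □). By convention the machine halts and rejects.

The machine executed 1 step before halting.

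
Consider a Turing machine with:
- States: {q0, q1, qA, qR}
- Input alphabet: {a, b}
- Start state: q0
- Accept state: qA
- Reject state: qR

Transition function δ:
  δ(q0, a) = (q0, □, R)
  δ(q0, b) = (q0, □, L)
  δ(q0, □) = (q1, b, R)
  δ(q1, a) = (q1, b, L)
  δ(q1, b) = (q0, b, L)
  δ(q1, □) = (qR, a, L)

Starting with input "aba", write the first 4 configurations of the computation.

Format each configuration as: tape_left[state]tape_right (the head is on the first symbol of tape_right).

Transitions applied:
Step 1: δ(q0, a) = (q0, □, R)
Step 2: δ(q0, b) = (q0, □, L)
Step 3: δ(q0, □) = (q1, b, R)

The first 4 configurations are:
[q0]aba ⊢ □[q0]ba ⊢ [q0]□□a ⊢ b[q1]□a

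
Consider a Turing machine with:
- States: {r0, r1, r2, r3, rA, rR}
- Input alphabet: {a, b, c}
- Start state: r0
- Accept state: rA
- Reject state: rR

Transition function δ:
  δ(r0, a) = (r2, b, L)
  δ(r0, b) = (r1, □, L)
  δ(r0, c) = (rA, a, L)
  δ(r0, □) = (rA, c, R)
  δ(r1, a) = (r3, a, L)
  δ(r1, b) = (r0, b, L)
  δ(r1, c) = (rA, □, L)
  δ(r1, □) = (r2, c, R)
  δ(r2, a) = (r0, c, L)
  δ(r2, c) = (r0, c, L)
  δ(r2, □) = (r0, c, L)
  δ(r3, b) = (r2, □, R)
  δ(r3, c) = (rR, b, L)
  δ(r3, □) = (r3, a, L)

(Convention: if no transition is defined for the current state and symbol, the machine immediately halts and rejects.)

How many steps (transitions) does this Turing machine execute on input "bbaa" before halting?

Execution trace:
Initial: [r0]bbaa
Step 1: δ(r0, b) = (r1, □, L) → [r1]□□baa
Step 2: δ(r1, □) = (r2, c, R) → c[r2]□baa
Step 3: δ(r2, □) = (r0, c, L) → [r0]ccbaa
Step 4: δ(r0, c) = (rA, a, L) → [rA]□acbaa

The machine reaches the accept state rA and halts.

The machine executed 4 steps before halting.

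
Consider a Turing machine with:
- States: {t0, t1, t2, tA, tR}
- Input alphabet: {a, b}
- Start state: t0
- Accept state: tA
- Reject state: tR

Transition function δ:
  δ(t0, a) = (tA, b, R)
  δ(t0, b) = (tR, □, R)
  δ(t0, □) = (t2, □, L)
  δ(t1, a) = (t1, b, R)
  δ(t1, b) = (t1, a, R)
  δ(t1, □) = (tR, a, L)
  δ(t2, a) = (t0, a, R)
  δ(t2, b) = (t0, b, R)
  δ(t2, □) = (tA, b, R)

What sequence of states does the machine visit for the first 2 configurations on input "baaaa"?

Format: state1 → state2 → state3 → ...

Execution trace:
Initial: [t0]baaaa
Step 1: δ(t0, b) = (tR, □, R) → □[tR]aaaa

The machine reaches the reject state tR and halts.

State sequence: t0 → tR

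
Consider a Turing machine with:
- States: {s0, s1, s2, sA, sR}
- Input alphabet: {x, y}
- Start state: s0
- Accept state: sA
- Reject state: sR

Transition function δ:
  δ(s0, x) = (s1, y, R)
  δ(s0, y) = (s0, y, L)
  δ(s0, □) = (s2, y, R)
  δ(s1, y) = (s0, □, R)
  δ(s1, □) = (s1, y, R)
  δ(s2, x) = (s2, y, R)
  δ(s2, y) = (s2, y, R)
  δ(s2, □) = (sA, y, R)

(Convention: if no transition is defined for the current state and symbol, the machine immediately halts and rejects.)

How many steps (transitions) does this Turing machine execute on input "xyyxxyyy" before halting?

Execution trace:
Initial: [s0]xyyxxyyy
Step 1: δ(s0, x) = (s1, y, R) → y[s1]yyxxyyy
Step 2: δ(s1, y) = (s0, □, R) → y□[s0]yxxyyy
Step 3: δ(s0, y) = (s0, y, L) → y[s0]□yxxyyy
Step 4: δ(s0, □) = (s2, y, R) → yy[s2]yxxyyy
Step 5: δ(s2, y) = (s2, y, R) → yyy[s2]xxyyy
Step 6: δ(s2, x) = (s2, y, R) → yyyy[s2]xyyy
Step 7: δ(s2, x) = (s2, y, R) → yyyyy[s2]yyy
Step 8: δ(s2, y) = (s2, y, R) → yyyyyy[s2]yy
Step 9: δ(s2, y) = (s2, y, R) → yyyyyyy[s2]y
Step 10: δ(s2, y) = (s2, y, R) → yyyyyyyy[s2]□
Step 11: δ(s2, □) = (sA, y, R) → yyyyyyyyy[sA]□

The machine reaches the accept state sA and halts.

The machine executed 11 steps before halting.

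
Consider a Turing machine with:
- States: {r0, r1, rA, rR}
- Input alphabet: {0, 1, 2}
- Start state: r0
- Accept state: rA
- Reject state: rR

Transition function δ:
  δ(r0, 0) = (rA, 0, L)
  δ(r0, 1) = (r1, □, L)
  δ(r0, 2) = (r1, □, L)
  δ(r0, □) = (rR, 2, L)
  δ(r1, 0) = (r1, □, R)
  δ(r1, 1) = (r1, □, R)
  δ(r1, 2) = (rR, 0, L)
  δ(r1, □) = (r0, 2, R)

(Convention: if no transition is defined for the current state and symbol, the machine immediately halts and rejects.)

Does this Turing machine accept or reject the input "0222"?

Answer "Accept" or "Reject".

Execution trace:
Initial: [r0]0222
Step 1: δ(r0, 0) = (rA, 0, L) → [rA]□0222

The machine reaches the accept state rA and halts.

Answer: Accept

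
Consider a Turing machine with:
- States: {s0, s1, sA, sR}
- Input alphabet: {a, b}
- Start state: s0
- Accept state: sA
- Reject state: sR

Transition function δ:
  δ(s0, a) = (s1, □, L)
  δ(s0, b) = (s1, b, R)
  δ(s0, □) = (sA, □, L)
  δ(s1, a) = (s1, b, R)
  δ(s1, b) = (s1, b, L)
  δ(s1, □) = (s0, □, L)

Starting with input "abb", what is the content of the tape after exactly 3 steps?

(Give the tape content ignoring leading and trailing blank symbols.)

Execution trace:
Initial: [s0]abb
Step 1: δ(s0, a) = (s1, □, L) → [s1]□□bb
Step 2: δ(s1, □) = (s0, □, L) → [s0]□□□bb
Step 3: δ(s0, □) = (sA, □, L) → [sA]□□□□bb

The machine reaches the accept state sA and halts.

After 3 steps, the tape (ignoring leading/trailing blanks) is: bb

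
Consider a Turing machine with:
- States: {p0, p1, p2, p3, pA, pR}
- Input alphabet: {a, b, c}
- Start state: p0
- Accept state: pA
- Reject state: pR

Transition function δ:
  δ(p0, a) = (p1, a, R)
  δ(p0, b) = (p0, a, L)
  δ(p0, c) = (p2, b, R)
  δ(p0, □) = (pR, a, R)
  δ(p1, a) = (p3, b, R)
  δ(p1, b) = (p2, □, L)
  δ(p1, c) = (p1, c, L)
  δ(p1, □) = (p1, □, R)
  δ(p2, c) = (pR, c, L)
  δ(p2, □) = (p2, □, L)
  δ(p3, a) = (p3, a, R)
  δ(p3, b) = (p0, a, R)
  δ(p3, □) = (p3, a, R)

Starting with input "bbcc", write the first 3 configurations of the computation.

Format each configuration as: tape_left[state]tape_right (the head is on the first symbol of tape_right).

Transitions applied:
Step 1: δ(p0, b) = (p0, a, L)
Step 2: δ(p0, □) = (pR, a, R)

The first 3 configurations are:
[p0]bbcc ⊢ [p0]□abcc ⊢ a[pR]abcc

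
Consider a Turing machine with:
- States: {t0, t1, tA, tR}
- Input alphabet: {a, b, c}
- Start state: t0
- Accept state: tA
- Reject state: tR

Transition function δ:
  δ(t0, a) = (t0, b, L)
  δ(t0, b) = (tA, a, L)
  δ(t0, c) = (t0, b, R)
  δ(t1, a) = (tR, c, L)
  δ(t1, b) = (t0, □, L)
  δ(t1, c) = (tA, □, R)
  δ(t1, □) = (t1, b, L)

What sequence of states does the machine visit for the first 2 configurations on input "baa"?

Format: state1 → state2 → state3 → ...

Execution trace:
Initial: [t0]baa
Step 1: δ(t0, b) = (tA, a, L) → [tA]□aaa

The machine reaches the accept state tA and halts.

State sequence: t0 → tA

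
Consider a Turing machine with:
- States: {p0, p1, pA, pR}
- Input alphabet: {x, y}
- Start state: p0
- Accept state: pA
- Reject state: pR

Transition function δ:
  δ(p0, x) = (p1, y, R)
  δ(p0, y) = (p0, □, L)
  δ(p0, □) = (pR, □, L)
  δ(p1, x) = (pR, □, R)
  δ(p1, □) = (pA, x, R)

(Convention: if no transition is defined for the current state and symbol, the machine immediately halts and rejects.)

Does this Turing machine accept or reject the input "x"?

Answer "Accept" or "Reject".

Execution trace:
Initial: [p0]x
Step 1: δ(p0, x) = (p1, y, R) → y[p1]□
Step 2: δ(p1, □) = (pA, x, R) → yx[pA]□

The machine reaches the accept state pA and halts.

Answer: Accept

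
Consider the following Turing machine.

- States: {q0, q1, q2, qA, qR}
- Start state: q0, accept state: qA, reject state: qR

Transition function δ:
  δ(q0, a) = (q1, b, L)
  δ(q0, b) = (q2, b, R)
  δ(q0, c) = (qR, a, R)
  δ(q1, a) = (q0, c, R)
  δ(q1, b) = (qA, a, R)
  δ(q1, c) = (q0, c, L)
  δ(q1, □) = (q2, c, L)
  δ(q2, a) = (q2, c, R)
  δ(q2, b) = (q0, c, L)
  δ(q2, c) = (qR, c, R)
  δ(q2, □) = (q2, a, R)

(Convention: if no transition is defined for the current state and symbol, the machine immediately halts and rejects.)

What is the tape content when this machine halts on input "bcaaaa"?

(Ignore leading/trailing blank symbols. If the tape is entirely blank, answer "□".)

Execution trace:
Initial: [q0]bcaaaa
Step 1: δ(q0, b) = (q2, b, R) → b[q2]caaaa
Step 2: δ(q2, c) = (qR, c, R) → bc[qR]aaaa

The machine reaches the reject state qR and halts.

Final tape (ignoring leading/trailing blanks): bcaaaa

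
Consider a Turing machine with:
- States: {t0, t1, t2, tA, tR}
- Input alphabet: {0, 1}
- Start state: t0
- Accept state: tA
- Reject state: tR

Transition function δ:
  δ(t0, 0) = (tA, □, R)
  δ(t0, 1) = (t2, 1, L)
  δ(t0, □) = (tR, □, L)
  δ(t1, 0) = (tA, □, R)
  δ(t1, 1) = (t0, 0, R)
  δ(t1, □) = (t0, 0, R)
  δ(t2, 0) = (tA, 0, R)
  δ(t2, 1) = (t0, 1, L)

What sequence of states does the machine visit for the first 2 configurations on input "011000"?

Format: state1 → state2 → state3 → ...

Execution trace:
Initial: [t0]011000
Step 1: δ(t0, 0) = (tA, □, R) → □[tA]11000

The machine reaches the accept state tA and halts.

State sequence: t0 → tA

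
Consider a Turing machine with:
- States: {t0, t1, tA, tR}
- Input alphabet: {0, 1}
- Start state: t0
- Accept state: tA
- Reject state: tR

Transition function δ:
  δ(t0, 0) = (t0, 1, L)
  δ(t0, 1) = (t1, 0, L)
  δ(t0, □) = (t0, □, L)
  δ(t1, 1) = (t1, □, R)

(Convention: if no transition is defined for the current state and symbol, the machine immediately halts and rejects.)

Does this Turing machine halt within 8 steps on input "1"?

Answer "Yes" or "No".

Execution trace:
Initial: [t0]1
Step 1: δ(t0, 1) = (t1, 0, L) → [t1]□0

No transition is defined for δ(t1, □). By convention the machine halts and rejects.
The machine halted after 1 step (within the 8-step bound).

Answer: Yes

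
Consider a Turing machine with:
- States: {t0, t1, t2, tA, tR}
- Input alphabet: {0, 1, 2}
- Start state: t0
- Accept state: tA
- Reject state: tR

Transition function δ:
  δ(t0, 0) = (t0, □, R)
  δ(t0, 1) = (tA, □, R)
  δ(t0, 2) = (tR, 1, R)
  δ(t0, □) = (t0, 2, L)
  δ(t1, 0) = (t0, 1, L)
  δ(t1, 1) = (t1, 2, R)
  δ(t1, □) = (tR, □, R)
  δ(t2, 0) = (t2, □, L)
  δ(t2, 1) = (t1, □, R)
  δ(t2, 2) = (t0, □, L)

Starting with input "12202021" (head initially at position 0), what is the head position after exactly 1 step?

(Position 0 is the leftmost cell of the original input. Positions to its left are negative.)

Execution trace (head position shown):
Step 0: [t0]12202021  (head at position 0)
Step 1: move right → □[tA]2202021  (head at position 1)

After 1 step, the head is at position 1.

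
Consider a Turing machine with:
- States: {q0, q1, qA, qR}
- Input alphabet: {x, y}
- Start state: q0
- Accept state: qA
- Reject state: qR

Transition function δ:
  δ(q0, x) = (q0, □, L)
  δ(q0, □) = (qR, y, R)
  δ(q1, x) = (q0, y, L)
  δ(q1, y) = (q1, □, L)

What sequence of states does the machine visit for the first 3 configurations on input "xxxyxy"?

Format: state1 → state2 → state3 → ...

Execution trace:
Initial: [q0]xxxyxy
Step 1: δ(q0, x) = (q0, □, L) → [q0]□□xxyxy
Step 2: δ(q0, □) = (qR, y, R) → y[qR]□xxyxy

The machine reaches the reject state qR and halts.

State sequence: q0 → q0 → qR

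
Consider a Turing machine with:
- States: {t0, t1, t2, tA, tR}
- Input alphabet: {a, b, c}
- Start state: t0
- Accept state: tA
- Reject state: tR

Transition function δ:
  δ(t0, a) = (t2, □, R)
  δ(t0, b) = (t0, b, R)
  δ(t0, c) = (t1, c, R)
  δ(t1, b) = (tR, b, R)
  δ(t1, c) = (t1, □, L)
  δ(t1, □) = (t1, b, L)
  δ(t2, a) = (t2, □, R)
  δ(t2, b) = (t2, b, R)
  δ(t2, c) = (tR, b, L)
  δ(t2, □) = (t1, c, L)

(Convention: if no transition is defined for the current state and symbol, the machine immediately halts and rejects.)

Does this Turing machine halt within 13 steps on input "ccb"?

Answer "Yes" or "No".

Execution trace:
Initial: [t0]ccb
Step 1: δ(t0, c) = (t1, c, R) → c[t1]cb
Step 2: δ(t1, c) = (t1, □, L) → [t1]c□b
Step 3: δ(t1, c) = (t1, □, L) → [t1]□□□b
Step 4: δ(t1, □) = (t1, b, L) → [t1]□b□□b
Step 5: δ(t1, □) = (t1, b, L) → [t1]□bb□□b
Step 6: δ(t1, □) = (t1, b, L) → [t1]□bbb□□b
Step 7: δ(t1, □) = (t1, b, L) → [t1]□bbbb□□b
Step 8: δ(t1, □) = (t1, b, L) → [t1]□bbbbb□□b
Step 9: δ(t1, □) = (t1, b, L) → [t1]□bbbbbb□□b
Step 10: δ(t1, □) = (t1, b, L) → [t1]□bbbbbbb□□b
Step 11: δ(t1, □) = (t1, b, L) → [t1]□bbbbbbbb□□b
Step 12: δ(t1, □) = (t1, b, L) → [t1]□bbbbbbbbb□□b
Step 13: δ(t1, □) = (t1, b, L) → [t1]□bbbbbbbbbb□□b

The machine has not reached a halting state after 13 steps.
The machine did not halt within the 13-step bound.

Answer: No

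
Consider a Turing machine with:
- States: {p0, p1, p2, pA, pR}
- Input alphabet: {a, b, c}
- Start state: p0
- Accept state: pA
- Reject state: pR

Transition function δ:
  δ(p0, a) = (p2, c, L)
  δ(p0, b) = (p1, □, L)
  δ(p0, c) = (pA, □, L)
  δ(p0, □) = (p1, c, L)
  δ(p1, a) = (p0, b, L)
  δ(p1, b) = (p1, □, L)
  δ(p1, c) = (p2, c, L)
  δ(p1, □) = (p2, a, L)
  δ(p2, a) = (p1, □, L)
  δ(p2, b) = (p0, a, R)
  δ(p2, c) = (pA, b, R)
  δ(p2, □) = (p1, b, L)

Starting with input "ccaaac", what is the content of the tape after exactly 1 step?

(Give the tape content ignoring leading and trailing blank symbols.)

Execution trace:
Initial: [p0]ccaaac
Step 1: δ(p0, c) = (pA, □, L) → [pA]□□caaac

The machine reaches the accept state pA and halts.

After 1 step, the tape (ignoring leading/trailing blanks) is: caaac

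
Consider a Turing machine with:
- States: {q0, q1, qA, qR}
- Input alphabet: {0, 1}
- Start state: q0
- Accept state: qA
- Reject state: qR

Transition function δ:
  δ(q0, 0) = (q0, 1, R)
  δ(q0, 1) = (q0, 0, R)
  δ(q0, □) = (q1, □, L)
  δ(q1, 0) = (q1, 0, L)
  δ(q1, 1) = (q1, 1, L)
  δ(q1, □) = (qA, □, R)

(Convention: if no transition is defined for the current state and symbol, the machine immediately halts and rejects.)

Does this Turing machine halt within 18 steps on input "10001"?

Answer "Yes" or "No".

Execution trace:
Initial: [q0]10001
Step 1: δ(q0, 1) = (q0, 0, R) → 0[q0]0001
Step 2: δ(q0, 0) = (q0, 1, R) → 01[q0]001
Step 3: δ(q0, 0) = (q0, 1, R) → 011[q0]01
Step 4: δ(q0, 0) = (q0, 1, R) → 0111[q0]1
Step 5: δ(q0, 1) = (q0, 0, R) → 01110[q0]□
Step 6: δ(q0, □) = (q1, □, L) → 0111[q1]0□
Step 7: δ(q1, 0) = (q1, 0, L) → 011[q1]10□
Step 8: δ(q1, 1) = (q1, 1, L) → 01[q1]110□
Step 9: δ(q1, 1) = (q1, 1, L) → 0[q1]1110□
Step 10: δ(q1, 1) = (q1, 1, L) → [q1]01110□
Step 11: δ(q1, 0) = (q1, 0, L) → [q1]□01110□
Step 12: δ(q1, □) = (qA, □, R) → □[qA]01110□

The machine reaches the accept state qA and halts.
The machine halted after 12 steps (within the 18-step bound).

Answer: Yes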